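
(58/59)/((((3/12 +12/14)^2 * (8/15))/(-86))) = -7332360/56699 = -129.32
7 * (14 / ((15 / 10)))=196 / 3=65.33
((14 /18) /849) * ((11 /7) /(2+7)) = 0.00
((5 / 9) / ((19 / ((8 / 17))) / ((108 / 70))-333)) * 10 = -2400 / 132551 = -0.02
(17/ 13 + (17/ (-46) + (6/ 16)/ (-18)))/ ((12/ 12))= 13165/ 14352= 0.92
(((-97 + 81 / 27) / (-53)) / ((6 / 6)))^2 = 8836 / 2809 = 3.15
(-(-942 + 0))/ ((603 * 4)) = 0.39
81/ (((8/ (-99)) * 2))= -8019/ 16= -501.19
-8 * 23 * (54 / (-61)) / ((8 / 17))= 21114 / 61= 346.13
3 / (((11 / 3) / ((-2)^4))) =144 / 11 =13.09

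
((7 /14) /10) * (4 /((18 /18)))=1 /5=0.20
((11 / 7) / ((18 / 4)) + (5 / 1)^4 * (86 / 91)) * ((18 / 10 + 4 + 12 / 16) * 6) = 4529194 / 195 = 23226.64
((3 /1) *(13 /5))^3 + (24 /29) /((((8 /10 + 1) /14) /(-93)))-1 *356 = -480.07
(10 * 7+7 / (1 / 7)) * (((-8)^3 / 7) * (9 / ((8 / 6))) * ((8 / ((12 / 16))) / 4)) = -156672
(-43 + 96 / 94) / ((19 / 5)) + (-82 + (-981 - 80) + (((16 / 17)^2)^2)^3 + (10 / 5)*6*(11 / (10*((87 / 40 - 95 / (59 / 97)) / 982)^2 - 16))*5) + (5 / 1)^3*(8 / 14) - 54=-12100687951532246608277312739343522 / 10271974606803382402220497900687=-1178.03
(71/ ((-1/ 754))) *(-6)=321204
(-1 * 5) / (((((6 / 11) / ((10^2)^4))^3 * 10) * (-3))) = 83187500000000000000000000 / 81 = 1027006172839506172839506.00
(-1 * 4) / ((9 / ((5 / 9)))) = -20 / 81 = -0.25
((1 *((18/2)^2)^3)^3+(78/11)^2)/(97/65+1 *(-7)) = -1180494306610898482125/43318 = -27251819257835045.06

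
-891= -891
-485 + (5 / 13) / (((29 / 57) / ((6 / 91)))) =-16637185 / 34307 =-484.95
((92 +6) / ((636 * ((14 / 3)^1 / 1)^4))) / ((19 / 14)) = 27 / 112784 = 0.00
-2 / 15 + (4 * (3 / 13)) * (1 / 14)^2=-1229 / 9555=-0.13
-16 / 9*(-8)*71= 9088 / 9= 1009.78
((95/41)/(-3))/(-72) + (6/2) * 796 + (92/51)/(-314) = 56444471395/23636664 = 2388.00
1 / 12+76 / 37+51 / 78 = 16111 / 5772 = 2.79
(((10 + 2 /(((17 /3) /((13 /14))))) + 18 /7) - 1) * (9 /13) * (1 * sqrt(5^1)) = 12744 * sqrt(5) /1547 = 18.42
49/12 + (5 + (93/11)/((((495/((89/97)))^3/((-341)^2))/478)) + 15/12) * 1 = 44701121429837/3354415527375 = 13.33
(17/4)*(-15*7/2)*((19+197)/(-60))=3213/4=803.25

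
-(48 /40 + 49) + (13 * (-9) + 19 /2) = -1577 /10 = -157.70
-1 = -1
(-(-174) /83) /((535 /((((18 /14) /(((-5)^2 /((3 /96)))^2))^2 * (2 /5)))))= 7047 /1114032640000000000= 0.00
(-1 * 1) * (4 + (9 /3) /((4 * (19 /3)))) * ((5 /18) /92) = -1565 /125856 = -0.01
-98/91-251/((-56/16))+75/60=26167/364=71.89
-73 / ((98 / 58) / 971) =-2055607 / 49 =-41951.16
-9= -9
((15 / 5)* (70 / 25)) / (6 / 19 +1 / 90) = 14364 / 559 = 25.70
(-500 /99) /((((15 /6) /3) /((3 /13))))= -200 /143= -1.40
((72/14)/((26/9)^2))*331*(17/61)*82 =336370806/72163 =4661.26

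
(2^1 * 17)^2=1156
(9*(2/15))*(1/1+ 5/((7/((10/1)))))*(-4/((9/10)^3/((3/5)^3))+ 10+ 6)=3040/21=144.76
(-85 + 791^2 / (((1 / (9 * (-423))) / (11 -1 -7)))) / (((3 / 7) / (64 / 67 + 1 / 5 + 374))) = -6286529371052854 / 1005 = -6255253105525.23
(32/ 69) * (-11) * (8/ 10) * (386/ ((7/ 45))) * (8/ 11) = -1185792/ 161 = -7365.17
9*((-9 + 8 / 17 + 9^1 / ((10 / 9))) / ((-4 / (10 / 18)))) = 73 / 136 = 0.54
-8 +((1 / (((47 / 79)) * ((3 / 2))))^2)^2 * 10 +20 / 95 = 59910630412 / 7509829059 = 7.98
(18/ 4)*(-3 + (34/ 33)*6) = 315/ 22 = 14.32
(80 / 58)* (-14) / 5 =-112 / 29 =-3.86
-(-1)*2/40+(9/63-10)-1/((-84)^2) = -346001/35280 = -9.81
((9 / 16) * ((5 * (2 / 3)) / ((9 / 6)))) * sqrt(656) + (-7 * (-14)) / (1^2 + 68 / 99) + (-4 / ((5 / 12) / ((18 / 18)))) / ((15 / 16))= 5 * sqrt(41) + 199798 / 4175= 79.87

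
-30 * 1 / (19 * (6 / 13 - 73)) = 390 / 17917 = 0.02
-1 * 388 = -388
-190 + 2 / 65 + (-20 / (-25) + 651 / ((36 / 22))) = 81379 / 390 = 208.66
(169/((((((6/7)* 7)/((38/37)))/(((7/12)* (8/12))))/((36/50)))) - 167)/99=-440948/274725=-1.61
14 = 14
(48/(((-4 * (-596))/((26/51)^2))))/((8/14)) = 1183/129183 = 0.01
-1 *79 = -79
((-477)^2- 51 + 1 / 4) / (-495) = -909913 / 1980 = -459.55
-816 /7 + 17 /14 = -1615 /14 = -115.36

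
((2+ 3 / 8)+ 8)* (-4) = -83 / 2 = -41.50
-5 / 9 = -0.56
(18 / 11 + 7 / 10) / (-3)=-257 / 330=-0.78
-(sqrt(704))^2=-704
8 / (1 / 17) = 136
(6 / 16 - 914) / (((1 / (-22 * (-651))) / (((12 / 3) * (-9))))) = 471057741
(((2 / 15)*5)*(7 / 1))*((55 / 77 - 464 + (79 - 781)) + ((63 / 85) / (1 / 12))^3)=-1323232742 / 614125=-2154.66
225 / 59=3.81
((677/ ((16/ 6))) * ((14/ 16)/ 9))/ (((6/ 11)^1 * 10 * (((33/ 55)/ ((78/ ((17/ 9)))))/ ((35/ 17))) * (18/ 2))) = 23718695/ 332928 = 71.24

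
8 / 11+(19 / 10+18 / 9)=509 / 110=4.63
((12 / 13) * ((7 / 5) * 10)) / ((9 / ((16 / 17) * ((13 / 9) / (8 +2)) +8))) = 348544 / 29835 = 11.68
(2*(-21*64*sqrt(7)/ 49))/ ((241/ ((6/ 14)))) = -1152*sqrt(7)/ 11809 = -0.26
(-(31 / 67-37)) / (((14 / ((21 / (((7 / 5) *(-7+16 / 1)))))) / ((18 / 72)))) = 510 / 469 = 1.09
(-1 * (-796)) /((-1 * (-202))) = 398 /101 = 3.94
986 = 986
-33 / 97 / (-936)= 11 / 30264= 0.00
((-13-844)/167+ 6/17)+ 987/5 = 192.62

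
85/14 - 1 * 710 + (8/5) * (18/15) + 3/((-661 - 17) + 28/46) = -382807689/545300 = -702.01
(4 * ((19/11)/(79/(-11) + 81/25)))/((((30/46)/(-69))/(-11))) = -552805/271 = -2039.87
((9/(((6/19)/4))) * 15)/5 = 342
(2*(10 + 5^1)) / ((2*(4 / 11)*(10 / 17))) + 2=577 / 8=72.12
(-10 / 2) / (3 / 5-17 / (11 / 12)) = 275 / 987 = 0.28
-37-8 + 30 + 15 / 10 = -13.50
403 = 403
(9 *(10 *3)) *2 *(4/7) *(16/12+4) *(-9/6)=-17280/7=-2468.57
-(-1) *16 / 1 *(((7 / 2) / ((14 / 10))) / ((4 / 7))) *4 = 280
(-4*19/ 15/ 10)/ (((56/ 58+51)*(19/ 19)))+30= 3389648/ 113025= 29.99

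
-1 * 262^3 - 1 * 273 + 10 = -17984991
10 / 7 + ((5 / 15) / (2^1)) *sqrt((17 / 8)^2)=599 / 336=1.78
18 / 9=2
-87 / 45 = -29 / 15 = -1.93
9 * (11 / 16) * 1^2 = 99 / 16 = 6.19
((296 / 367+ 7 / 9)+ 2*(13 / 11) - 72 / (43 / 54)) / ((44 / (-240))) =2701894820 / 5728503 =471.66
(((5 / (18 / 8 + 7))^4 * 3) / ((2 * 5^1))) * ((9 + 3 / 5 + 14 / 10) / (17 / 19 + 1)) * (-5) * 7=-29260000 / 5622483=-5.20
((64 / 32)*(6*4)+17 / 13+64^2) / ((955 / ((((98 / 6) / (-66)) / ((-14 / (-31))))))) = -354361 / 148980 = -2.38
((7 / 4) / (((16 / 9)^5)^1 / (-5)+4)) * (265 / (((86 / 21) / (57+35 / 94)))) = 62026343582175 / 4281415744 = 14487.34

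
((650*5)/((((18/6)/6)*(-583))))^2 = 42250000/339889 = 124.31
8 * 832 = 6656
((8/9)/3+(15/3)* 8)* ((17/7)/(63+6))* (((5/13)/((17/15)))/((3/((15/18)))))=68000/508599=0.13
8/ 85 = 0.09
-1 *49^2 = -2401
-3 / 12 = -1 / 4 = -0.25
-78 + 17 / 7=-529 / 7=-75.57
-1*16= -16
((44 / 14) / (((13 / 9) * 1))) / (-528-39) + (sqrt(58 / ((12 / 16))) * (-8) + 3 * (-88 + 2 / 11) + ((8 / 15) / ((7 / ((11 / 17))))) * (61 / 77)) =-1412021108 / 5360355-16 * sqrt(174) / 3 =-333.77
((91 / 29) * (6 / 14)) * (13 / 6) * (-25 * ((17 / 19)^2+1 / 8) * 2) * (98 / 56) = -79053975 / 335008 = -235.98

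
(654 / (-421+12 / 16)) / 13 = -2616 / 21853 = -0.12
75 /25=3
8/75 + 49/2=3691/150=24.61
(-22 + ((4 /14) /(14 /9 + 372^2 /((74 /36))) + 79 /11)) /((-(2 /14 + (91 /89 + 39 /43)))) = 889943071328 /124457557389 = 7.15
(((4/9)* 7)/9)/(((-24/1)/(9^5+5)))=-206689/243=-850.57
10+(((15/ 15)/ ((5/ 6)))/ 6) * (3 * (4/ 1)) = 62/ 5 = 12.40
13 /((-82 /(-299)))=3887 /82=47.40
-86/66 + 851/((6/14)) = 21828/11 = 1984.36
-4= -4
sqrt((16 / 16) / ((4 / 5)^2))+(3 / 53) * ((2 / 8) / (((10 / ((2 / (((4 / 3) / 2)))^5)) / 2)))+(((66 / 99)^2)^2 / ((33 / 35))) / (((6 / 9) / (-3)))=156619 / 157410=0.99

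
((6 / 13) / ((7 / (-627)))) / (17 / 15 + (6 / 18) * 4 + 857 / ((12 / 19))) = -225720 / 7422233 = -0.03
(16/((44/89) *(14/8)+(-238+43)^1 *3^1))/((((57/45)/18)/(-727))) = 69879240/246943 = 282.98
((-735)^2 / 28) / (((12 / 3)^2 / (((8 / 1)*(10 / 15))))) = 6431.25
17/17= 1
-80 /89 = -0.90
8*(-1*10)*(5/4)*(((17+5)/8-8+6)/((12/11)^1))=-275/4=-68.75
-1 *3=-3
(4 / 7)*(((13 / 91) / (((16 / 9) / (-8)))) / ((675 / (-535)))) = 214 / 735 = 0.29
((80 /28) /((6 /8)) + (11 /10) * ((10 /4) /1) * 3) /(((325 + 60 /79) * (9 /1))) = 80027 /19455660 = 0.00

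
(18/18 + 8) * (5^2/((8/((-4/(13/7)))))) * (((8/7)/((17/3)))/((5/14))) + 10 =-5350/221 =-24.21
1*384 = 384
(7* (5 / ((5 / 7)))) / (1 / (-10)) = -490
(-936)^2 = 876096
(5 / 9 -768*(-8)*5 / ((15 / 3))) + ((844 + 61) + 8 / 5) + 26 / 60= 634643 / 90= 7051.59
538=538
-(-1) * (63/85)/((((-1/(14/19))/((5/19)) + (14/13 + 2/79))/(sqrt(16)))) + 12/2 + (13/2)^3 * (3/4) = 11166006495/52859936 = 211.24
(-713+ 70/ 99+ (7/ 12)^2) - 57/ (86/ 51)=-745.75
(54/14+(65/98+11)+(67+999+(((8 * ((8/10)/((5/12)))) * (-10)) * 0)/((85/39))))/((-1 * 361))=-105989/35378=-3.00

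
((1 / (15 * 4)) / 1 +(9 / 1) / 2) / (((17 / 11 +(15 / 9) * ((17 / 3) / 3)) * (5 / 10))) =26829 / 13940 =1.92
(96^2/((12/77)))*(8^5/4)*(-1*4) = -1937768448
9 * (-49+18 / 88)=-19323 / 44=-439.16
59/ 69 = 0.86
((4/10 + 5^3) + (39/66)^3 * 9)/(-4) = -6775161/212960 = -31.81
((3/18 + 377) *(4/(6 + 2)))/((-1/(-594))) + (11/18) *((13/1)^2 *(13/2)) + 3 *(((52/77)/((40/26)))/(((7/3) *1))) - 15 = 10931764391/97020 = 112675.37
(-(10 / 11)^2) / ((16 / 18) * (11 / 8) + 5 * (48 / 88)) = -900 / 4301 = -0.21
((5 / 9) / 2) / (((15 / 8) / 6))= 8 / 9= 0.89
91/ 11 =8.27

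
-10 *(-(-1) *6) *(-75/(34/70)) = 157500/17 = 9264.71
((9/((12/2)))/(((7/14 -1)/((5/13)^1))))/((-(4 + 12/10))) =75/338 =0.22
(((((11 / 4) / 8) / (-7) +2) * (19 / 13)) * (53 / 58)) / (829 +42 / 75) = 11001475 / 3502734144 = 0.00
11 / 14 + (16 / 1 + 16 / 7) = 267 / 14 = 19.07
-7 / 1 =-7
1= 1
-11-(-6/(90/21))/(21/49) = -116/15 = -7.73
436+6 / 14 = 3055 / 7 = 436.43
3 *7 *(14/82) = 147/41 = 3.59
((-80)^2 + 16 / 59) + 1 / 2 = 6400.77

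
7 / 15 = 0.47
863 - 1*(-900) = 1763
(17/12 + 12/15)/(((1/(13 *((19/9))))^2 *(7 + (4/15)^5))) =390105625/1635892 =238.47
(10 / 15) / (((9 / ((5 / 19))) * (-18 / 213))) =-355 / 1539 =-0.23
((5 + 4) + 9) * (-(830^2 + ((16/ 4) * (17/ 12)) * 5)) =-12400710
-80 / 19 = -4.21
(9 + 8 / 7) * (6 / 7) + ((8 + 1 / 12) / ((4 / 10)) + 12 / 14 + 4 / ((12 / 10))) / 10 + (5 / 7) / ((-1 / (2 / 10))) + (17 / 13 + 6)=2797489 / 152880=18.30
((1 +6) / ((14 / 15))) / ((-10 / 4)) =-3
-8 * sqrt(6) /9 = -2.18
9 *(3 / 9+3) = 30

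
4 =4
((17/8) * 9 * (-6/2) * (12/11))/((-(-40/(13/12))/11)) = -5967/320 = -18.65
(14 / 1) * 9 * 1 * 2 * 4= 1008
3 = 3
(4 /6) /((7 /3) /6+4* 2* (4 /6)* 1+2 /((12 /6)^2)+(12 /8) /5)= 60 /587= 0.10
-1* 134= -134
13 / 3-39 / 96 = 377 / 96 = 3.93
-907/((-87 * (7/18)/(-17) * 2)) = -46257/203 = -227.87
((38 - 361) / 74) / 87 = -323 / 6438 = -0.05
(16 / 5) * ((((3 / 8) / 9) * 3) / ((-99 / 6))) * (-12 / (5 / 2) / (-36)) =-8 / 2475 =-0.00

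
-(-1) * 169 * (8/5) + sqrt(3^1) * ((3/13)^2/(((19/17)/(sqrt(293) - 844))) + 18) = -71334 * sqrt(3)/3211 + 153 * sqrt(879)/3211 + 1352/5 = 233.33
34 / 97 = 0.35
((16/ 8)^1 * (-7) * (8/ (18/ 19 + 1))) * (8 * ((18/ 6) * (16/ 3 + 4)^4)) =-10474378.12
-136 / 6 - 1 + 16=-23 / 3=-7.67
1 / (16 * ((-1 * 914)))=-1 / 14624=-0.00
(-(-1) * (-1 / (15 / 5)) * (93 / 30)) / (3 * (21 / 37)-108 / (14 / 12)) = 8029 / 706050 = 0.01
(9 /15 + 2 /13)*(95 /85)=931 /1105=0.84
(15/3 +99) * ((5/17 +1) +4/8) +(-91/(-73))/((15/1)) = 3474887/18615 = 186.67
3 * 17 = 51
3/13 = 0.23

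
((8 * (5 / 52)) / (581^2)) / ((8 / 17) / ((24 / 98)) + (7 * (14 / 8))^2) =8160 / 544231709567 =0.00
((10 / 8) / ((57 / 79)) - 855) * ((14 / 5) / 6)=-272363 / 684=-398.19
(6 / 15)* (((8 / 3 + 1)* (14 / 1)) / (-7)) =-44 / 15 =-2.93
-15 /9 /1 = -5 /3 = -1.67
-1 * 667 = -667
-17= -17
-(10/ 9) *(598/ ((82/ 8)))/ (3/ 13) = -310960/ 1107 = -280.90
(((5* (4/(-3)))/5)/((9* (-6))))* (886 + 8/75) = 132916/6075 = 21.88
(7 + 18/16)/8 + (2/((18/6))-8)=-1213/192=-6.32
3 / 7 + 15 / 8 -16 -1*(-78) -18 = 2593 / 56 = 46.30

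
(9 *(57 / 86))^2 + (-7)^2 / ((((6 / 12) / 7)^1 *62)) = 10695067 / 229276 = 46.65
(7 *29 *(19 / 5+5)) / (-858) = -406 / 195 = -2.08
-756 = -756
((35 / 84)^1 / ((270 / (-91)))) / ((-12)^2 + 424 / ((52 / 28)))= -1183 / 3136320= -0.00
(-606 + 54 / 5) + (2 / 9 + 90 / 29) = -591.87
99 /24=33 /8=4.12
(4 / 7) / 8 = 1 / 14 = 0.07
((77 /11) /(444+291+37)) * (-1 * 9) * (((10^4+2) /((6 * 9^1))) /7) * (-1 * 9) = 15003 /772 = 19.43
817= 817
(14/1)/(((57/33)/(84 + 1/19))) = 245938/361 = 681.27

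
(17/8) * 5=85/8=10.62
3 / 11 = 0.27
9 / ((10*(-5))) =-9 / 50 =-0.18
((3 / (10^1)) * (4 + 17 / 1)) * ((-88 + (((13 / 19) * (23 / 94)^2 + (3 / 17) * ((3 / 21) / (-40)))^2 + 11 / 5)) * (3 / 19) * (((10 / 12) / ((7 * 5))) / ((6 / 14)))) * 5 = -23.71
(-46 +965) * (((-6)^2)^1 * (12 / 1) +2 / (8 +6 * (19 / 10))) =38518966 / 97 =397102.74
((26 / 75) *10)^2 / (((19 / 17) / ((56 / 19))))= 2574208 / 81225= 31.69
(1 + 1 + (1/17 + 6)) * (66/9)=3014/51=59.10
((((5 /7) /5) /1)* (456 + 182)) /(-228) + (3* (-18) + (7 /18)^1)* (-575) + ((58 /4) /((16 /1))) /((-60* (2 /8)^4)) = 184470403 /5985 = 30822.12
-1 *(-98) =98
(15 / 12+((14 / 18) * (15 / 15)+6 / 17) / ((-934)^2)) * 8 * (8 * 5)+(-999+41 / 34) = -39893902645 / 66735234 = -597.79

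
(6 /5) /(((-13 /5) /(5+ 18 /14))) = -2.90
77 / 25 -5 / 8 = 491 / 200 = 2.46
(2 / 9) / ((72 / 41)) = 41 / 324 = 0.13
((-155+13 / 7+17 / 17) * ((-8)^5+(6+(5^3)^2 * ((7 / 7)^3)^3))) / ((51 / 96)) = 584028960 / 119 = 4907806.39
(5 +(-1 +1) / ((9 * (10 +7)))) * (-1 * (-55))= 275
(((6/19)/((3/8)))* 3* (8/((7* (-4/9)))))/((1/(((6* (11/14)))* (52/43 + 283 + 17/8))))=-351050436/40033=-8769.03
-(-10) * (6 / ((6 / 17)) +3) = 200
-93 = -93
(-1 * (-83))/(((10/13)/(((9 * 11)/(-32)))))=-333.82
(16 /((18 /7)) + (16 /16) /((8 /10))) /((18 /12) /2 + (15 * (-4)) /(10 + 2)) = -269 /153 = -1.76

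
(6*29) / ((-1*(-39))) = 58 / 13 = 4.46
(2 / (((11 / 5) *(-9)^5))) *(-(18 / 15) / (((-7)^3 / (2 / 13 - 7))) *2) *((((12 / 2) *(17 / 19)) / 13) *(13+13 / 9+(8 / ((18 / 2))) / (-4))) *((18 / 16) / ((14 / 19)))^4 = 10377667 / 440918333856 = 0.00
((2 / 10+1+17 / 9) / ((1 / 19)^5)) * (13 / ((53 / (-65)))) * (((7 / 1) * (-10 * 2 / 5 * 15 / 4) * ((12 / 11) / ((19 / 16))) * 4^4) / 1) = 1755512363171840 / 583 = 3011170434257.02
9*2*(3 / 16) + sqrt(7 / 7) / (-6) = 77 / 24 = 3.21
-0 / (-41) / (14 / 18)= 0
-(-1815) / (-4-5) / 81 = -605 / 243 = -2.49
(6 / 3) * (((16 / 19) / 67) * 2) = 64 / 1273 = 0.05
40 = 40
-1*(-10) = 10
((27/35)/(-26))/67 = -27/60970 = -0.00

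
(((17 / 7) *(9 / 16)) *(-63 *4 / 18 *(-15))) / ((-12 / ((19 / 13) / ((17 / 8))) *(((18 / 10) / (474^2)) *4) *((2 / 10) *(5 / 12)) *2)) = -80040825 / 26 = -3078493.27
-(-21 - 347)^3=49836032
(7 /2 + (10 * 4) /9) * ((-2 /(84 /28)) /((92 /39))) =-1859 /828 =-2.25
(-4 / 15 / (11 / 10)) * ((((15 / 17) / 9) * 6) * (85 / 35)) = -80 / 231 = -0.35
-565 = -565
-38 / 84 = -19 / 42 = -0.45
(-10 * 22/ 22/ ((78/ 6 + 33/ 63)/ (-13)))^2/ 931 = 38025/ 383116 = 0.10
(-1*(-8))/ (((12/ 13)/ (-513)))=-4446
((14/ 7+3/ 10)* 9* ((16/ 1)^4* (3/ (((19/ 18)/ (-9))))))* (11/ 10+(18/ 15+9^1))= -186253737984/ 475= -392113132.60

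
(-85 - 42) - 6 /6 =-128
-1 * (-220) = 220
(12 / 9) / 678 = 2 / 1017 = 0.00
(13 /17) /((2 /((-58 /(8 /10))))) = -1885 /68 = -27.72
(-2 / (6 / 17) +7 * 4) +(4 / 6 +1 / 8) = 185 / 8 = 23.12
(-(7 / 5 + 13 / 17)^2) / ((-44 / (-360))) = -38.34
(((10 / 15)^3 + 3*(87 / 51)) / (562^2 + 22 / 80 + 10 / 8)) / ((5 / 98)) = 1948240 / 5798923839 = 0.00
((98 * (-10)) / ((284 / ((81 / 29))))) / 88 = -19845 / 181192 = -0.11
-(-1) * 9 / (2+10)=3 / 4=0.75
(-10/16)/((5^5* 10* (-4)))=1/200000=0.00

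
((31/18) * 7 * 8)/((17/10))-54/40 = 169469/3060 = 55.38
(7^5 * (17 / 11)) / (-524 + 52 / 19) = -5428661 / 108944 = -49.83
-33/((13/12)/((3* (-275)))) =326700/13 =25130.77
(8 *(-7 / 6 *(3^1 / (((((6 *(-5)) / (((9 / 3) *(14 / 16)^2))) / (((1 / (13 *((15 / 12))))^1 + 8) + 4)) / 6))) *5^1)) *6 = 302526 / 65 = 4654.25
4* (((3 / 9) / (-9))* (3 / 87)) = -4 / 783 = -0.01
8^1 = 8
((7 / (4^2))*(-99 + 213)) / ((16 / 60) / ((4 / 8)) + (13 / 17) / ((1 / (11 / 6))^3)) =915705 / 96307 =9.51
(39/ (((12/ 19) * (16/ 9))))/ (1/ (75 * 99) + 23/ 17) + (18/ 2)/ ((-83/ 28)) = 20535115149/ 907247104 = 22.63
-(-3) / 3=1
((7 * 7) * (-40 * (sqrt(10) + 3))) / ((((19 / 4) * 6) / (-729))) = 308944.17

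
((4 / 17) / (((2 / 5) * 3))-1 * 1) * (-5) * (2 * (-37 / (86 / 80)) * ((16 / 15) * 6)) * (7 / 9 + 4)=-3883520 / 459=-8460.83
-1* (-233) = 233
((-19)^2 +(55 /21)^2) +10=166636 /441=377.86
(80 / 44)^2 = 400 / 121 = 3.31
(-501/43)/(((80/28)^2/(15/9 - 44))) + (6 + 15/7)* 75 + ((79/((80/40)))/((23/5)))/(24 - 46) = 20431696311/30461200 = 670.74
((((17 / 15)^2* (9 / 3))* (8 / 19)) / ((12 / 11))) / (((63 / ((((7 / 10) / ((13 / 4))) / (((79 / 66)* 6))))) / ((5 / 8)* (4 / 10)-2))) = -0.00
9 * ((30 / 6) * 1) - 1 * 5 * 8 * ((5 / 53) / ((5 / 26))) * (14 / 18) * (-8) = 79705 / 477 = 167.10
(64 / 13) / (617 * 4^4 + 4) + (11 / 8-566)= -2318833441 / 4106856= -564.62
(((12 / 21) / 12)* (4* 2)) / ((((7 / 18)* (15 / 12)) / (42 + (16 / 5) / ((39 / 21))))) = 11136 / 325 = 34.26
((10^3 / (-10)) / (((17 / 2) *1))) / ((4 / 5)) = -250 / 17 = -14.71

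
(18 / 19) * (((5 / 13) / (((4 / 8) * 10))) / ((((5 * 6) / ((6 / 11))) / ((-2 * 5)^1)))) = -36 / 2717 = -0.01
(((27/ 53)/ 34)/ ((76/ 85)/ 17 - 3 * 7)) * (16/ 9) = -2040/ 1604257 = -0.00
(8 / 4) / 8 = 1 / 4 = 0.25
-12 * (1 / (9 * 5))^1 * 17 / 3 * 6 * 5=-136 / 3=-45.33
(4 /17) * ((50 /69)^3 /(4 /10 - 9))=-2500000 /240140079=-0.01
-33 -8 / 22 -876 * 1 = -10003 / 11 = -909.36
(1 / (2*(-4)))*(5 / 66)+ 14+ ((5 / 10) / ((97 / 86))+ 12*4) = 3197611 / 51216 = 62.43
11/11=1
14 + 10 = 24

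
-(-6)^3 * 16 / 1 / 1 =3456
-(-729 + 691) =38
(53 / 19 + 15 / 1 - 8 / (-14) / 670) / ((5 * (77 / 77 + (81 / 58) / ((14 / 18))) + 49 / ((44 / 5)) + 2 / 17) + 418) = 17194120416 / 422996265365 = 0.04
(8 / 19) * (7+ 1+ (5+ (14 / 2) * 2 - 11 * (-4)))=568 / 19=29.89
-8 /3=-2.67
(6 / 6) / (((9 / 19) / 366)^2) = 5373124 / 9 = 597013.78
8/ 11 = 0.73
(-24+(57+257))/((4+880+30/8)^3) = 18560/44776693151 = 0.00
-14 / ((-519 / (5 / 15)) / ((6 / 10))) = 14 / 2595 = 0.01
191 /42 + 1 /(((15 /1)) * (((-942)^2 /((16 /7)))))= 4.55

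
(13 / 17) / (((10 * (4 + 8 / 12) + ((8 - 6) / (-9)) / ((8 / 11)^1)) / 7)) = 3276 / 28373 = 0.12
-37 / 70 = -0.53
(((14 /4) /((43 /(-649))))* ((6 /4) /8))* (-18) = 122661 /688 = 178.29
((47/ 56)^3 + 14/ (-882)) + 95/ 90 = 2577671/ 1580544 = 1.63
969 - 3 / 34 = 32943 / 34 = 968.91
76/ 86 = 38/ 43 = 0.88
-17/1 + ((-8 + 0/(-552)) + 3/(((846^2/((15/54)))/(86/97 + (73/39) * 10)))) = -101533168345/4061330442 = -25.00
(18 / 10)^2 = 81 / 25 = 3.24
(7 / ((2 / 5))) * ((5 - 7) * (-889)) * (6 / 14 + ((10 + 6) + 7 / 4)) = 2262505 / 4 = 565626.25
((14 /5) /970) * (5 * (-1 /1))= -0.01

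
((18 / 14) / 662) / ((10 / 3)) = 27 / 46340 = 0.00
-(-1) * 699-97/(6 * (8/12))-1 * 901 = -905/4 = -226.25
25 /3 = 8.33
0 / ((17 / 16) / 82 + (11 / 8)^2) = 0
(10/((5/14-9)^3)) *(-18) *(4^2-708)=-192.93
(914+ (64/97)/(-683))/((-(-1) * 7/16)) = 2089.14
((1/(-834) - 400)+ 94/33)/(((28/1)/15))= -2602485/12232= -212.76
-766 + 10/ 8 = -3059/ 4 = -764.75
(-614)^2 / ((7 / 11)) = 4146956 / 7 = 592422.29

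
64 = 64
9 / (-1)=-9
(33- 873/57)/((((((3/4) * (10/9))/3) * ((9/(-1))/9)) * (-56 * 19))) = 108/1805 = 0.06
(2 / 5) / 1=2 / 5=0.40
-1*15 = -15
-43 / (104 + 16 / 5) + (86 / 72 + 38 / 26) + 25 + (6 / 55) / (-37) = 3477859973 / 127618920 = 27.25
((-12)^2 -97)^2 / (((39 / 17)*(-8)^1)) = -37553 / 312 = -120.36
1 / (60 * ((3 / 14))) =7 / 90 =0.08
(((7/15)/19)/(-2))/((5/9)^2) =-189/4750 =-0.04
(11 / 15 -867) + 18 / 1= -12724 / 15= -848.27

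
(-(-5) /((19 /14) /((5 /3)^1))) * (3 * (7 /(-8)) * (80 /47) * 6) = -147000 /893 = -164.61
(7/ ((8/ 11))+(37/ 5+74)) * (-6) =-10923/ 20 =-546.15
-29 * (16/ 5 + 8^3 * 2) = -148944/ 5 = -29788.80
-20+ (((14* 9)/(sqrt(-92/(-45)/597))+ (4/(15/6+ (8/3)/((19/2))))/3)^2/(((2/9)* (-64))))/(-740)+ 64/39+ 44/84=32319* sqrt(68655)/43162720+ 8420160819049563/19921839741440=422.86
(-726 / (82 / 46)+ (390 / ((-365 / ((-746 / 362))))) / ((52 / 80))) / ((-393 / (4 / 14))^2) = -41675336 / 195230280273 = -0.00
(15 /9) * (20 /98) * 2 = 100 /147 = 0.68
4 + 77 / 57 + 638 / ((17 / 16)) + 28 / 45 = 8814659 / 14535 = 606.44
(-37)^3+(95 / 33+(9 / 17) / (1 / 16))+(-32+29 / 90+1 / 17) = -852831127 / 16830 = -50673.27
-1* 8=-8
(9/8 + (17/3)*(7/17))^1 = 83/24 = 3.46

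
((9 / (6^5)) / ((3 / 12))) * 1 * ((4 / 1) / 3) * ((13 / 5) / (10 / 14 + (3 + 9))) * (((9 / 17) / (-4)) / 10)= -0.00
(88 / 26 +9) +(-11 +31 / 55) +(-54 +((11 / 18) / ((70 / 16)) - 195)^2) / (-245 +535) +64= 809372341223 / 4114860750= 196.69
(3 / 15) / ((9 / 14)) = 14 / 45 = 0.31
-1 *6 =-6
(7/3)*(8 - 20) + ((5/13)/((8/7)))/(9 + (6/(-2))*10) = -8741/312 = -28.02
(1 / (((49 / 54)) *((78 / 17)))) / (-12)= -51 / 2548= -0.02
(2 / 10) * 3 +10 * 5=253 / 5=50.60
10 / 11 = 0.91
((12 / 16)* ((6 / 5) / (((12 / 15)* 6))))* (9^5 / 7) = 177147 / 112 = 1581.67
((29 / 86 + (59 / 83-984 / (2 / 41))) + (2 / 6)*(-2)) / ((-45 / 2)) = 431955041 / 481815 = 896.52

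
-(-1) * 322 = 322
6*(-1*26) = -156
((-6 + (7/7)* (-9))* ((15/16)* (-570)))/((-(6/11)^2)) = -862125/32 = -26941.41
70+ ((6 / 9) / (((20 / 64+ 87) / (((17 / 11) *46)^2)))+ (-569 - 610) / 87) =1397634979 / 14706219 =95.04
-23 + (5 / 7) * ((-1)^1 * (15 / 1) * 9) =-119.43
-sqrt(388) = -2* sqrt(97) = -19.70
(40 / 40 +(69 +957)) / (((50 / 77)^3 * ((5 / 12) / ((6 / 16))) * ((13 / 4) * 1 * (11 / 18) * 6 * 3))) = 29508633 / 312500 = 94.43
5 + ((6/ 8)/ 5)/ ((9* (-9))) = 2699/ 540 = 5.00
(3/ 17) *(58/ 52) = 87/ 442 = 0.20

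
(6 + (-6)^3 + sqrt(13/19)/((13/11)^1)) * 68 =-14280 + 748 * sqrt(247)/247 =-14232.41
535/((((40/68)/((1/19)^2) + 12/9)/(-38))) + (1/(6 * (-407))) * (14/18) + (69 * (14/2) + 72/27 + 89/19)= 899265006053/2275404318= 395.21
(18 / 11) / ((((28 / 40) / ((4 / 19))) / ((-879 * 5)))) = -3164400 / 1463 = -2162.95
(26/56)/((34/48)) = 78/119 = 0.66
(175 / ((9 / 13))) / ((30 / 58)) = 13195 / 27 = 488.70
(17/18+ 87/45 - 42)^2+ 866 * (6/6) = 2396.55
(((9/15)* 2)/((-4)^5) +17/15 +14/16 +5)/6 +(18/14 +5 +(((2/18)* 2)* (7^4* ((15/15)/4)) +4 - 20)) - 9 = 7473229/64512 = 115.84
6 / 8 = 3 / 4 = 0.75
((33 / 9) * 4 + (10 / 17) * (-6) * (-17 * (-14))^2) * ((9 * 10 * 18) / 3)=-107948880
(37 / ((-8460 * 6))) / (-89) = 0.00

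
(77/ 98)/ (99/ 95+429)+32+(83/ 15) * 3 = 12635503/ 259980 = 48.60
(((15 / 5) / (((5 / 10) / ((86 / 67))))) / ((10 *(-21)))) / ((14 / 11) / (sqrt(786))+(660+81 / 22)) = -986969196 / 17861088080395+344 *sqrt(786) / 2551584011485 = -0.00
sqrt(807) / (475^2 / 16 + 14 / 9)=0.00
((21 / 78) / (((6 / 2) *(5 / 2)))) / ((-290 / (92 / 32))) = -161 / 452400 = -0.00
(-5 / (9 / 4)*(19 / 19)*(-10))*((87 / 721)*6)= 11600 / 721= 16.09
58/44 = 29/22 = 1.32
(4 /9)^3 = 64 /729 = 0.09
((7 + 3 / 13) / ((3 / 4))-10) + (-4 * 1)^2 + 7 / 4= 2713 / 156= 17.39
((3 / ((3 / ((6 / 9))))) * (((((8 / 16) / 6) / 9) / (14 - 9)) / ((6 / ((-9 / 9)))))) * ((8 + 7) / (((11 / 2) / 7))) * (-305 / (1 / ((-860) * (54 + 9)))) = -64912.63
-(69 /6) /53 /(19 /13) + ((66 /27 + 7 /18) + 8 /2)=20195 /3021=6.68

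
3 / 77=0.04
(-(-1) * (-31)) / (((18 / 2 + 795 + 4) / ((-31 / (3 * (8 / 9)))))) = 2883 / 6464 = 0.45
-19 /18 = -1.06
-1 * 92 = -92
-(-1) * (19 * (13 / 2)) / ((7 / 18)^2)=40014 / 49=816.61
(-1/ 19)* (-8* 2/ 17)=16/ 323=0.05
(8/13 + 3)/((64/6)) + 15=6381/416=15.34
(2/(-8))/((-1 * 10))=1/40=0.02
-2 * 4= -8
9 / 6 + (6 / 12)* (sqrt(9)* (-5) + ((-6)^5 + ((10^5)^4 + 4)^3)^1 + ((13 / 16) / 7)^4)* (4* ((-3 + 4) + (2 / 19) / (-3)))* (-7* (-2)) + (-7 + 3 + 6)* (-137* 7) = 2884785493333333333679507592533333333347180303701333333310837962967053 / 106774528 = 27017543859649122810259650000000000000000000000000000000000000.00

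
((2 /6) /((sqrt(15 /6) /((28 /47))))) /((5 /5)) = 0.13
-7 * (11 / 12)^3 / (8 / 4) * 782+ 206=-3286979 / 1728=-1902.19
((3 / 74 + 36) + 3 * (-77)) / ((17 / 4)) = -28854 / 629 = -45.87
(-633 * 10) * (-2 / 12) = 1055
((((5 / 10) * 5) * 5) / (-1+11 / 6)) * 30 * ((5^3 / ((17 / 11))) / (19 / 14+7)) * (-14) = -13475000 / 221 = -60972.85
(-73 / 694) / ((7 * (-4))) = 73 / 19432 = 0.00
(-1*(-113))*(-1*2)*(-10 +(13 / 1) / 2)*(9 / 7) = 1017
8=8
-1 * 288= -288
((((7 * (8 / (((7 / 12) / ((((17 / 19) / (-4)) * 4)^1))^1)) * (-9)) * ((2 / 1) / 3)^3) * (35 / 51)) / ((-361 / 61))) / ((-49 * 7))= 78080 / 1008273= 0.08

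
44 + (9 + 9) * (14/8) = 151/2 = 75.50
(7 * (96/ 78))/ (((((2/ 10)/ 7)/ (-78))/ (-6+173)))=-3927840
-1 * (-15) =15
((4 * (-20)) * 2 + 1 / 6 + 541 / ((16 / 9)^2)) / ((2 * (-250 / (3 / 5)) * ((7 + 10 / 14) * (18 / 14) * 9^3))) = -426839 / 226748160000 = -0.00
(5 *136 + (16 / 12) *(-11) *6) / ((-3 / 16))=-9472 / 3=-3157.33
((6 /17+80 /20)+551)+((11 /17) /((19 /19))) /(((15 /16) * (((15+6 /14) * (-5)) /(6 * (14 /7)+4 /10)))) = 95571029 /172125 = 555.24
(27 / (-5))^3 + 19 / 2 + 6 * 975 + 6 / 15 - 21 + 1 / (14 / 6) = 9943263 / 1750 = 5681.86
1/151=0.01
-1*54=-54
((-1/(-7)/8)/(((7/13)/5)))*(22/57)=715/11172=0.06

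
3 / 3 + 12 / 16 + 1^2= 11 / 4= 2.75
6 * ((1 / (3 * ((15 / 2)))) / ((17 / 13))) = 0.20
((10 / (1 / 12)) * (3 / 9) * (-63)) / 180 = -14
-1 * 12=-12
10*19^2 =3610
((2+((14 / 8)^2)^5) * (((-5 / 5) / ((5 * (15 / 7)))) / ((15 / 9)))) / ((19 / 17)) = -33864115719 / 2490368000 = -13.60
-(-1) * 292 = 292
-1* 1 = -1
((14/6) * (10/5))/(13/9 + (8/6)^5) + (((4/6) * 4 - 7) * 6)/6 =-14473/4125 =-3.51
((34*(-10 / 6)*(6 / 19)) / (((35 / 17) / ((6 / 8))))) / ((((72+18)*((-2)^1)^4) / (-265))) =15317 / 12768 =1.20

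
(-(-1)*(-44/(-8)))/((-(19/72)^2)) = -28512/361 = -78.98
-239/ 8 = -29.88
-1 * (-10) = 10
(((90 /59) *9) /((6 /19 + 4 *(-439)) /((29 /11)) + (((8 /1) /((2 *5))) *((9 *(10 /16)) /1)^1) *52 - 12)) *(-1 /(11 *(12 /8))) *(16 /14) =297540 /138911311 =0.00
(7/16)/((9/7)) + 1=1.34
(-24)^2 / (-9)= -64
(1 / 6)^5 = 1 / 7776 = 0.00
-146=-146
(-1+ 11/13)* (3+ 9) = -24/13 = -1.85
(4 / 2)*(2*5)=20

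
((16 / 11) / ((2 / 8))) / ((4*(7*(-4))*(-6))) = 2 / 231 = 0.01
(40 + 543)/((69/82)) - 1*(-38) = 50428/69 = 730.84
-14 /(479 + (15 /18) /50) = -840 /28741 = -0.03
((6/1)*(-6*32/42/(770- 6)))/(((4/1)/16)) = -192/1337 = -0.14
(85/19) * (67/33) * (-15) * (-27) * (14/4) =12875.06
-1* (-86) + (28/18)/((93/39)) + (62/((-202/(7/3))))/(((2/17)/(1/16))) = 77793755/901728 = 86.27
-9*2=-18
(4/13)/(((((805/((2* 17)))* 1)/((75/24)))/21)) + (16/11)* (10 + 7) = 25.58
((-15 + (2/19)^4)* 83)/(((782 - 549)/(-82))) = 13304361994/30364793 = 438.15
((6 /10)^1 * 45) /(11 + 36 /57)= 513 /221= 2.32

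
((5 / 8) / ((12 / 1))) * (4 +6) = 25 / 48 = 0.52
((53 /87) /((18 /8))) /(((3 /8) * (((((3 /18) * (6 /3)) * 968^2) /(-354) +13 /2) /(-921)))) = 61439296 /80920527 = 0.76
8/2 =4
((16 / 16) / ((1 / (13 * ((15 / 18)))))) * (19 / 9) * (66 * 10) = 135850 / 9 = 15094.44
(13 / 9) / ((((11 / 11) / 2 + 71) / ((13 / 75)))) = 26 / 7425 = 0.00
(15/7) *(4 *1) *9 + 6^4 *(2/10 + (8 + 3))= 510732/35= 14592.34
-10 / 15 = -2 / 3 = -0.67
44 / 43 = 1.02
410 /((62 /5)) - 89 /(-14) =39.42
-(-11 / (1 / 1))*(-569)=-6259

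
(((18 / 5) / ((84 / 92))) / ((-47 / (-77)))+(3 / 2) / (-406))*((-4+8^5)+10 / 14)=282542483583 / 1335740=211525.06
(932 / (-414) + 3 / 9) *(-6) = 794 / 69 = 11.51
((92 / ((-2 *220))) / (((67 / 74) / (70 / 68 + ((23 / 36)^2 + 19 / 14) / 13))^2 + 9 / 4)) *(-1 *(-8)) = -549891662100769840 / 938151446354243451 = -0.59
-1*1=-1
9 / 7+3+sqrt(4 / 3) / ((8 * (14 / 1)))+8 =sqrt(3) / 168+86 / 7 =12.30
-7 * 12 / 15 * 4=-22.40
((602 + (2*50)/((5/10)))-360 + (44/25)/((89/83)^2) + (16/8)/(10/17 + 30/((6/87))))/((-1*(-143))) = 130077822416/41938328575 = 3.10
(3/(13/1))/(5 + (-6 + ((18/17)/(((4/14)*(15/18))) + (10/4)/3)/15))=-22950/64441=-0.36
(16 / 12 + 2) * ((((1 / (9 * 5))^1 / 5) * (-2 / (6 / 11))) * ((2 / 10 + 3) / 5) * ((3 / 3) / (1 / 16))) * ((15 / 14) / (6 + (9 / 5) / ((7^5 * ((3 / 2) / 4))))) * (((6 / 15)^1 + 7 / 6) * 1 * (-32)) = 2542217216 / 510536925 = 4.98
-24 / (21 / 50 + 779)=-1200 / 38971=-0.03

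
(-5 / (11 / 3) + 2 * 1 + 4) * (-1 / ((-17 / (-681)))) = -2043 / 11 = -185.73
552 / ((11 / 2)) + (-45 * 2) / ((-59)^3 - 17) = 113379087 / 1129678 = 100.36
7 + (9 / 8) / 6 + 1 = 8.19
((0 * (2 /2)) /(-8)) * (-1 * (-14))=0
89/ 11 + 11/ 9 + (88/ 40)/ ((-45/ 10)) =1456/ 165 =8.82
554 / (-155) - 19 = -3499 / 155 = -22.57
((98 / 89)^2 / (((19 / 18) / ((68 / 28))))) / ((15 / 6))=839664 / 752495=1.12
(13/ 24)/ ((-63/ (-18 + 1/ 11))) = 2561/ 16632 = 0.15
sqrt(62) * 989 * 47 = 46483 * sqrt(62) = 366007.51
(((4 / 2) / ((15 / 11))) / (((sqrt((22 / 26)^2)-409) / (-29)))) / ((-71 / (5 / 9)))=-4147 / 5085801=-0.00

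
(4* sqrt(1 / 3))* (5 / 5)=4* sqrt(3) / 3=2.31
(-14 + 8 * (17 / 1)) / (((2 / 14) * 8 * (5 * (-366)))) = -7 / 120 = -0.06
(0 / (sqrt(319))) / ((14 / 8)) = 0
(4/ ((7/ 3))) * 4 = 48/ 7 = 6.86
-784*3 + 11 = -2341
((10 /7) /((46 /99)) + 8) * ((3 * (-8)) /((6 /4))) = -28528 /161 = -177.19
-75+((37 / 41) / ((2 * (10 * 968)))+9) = -52388123 / 793760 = -66.00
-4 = -4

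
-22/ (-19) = 22/ 19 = 1.16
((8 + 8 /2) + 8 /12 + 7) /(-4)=-59 /12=-4.92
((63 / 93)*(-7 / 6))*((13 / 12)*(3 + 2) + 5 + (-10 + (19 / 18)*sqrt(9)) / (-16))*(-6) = 51009 / 992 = 51.42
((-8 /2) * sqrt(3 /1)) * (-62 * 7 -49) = 1932 * sqrt(3) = 3346.32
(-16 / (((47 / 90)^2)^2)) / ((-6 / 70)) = 12247200000 / 4879681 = 2509.84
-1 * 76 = -76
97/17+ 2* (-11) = -277/17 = -16.29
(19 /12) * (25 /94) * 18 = 1425 /188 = 7.58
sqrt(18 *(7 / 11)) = 3 *sqrt(154) / 11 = 3.38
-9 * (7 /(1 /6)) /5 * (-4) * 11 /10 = 8316 /25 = 332.64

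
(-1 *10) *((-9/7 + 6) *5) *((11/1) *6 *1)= -108900/7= -15557.14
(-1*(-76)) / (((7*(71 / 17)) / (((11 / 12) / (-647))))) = -3553 / 964677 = -0.00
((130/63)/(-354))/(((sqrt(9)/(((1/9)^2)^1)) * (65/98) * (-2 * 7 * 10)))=1/3870990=0.00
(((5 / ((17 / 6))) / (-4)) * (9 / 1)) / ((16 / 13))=-1755 / 544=-3.23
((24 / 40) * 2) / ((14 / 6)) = 18 / 35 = 0.51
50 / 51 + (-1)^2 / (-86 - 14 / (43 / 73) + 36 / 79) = 18393353 / 18937932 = 0.97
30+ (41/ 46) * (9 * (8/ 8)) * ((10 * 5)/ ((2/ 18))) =83715/ 23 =3639.78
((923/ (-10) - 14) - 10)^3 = -1573037747/ 1000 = -1573037.75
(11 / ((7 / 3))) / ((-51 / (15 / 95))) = -33 / 2261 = -0.01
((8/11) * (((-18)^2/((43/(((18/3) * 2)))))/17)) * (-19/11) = -590976/88451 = -6.68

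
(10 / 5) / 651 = 2 / 651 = 0.00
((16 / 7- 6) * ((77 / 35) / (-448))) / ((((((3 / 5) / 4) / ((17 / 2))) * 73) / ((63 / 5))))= 7293 / 40880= 0.18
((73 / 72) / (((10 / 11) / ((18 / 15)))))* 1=803 / 600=1.34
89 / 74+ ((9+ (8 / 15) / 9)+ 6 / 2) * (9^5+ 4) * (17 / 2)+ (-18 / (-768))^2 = 495378371841947 / 81838080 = 6053152.42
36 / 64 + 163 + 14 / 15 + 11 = 42119 / 240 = 175.50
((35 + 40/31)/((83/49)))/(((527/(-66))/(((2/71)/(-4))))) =0.02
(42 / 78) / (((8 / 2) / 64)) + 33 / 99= 349 / 39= 8.95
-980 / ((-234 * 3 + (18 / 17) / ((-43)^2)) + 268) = 7701085 / 3410476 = 2.26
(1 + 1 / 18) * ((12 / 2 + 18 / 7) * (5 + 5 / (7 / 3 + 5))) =11875 / 231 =51.41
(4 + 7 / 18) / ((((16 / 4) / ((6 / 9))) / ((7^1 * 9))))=46.08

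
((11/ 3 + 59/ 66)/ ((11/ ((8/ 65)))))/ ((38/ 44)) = 2408/ 40755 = 0.06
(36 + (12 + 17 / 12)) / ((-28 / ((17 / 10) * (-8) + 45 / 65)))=22.78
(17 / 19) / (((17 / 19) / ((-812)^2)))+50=659394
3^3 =27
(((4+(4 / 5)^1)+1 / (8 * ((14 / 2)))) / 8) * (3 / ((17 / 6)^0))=4047 / 2240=1.81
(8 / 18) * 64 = 256 / 9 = 28.44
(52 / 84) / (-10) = -13 / 210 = -0.06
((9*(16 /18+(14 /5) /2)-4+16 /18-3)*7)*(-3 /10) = -30.43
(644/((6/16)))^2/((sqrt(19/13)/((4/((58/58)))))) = 106172416* sqrt(247)/171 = 9758073.08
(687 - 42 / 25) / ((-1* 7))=-17133 / 175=-97.90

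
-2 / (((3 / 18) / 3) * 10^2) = -9 / 25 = -0.36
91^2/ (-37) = -8281/ 37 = -223.81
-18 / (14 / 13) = -16.71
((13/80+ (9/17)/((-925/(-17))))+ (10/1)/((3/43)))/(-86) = -1.67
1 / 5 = 0.20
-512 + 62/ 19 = -9666/ 19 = -508.74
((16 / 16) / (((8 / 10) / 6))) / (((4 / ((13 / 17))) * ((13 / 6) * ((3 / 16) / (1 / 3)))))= 20 / 17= 1.18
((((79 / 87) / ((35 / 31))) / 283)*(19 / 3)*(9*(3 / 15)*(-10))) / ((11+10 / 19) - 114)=1768178 / 559266015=0.00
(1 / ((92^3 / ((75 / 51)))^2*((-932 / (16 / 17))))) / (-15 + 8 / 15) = 9375 / 37655584372593230848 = 0.00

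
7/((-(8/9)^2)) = -567/64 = -8.86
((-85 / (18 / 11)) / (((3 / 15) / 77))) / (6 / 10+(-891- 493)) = 1799875 / 124506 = 14.46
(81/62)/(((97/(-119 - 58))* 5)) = -14337/30070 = -0.48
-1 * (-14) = 14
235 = 235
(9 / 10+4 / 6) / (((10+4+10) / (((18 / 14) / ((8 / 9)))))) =423 / 4480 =0.09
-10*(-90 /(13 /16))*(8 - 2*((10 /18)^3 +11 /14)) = 49688000 /7371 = 6741.01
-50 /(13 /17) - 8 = -954 /13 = -73.38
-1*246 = -246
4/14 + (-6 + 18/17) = -554/119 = -4.66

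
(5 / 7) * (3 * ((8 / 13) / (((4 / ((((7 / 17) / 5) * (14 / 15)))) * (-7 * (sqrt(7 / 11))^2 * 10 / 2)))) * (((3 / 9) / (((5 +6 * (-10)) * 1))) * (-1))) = -0.00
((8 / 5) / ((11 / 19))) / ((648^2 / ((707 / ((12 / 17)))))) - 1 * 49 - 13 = -2147580599 / 34642080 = -61.99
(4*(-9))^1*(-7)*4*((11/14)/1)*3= 2376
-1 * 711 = -711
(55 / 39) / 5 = 11 / 39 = 0.28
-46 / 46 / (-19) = 1 / 19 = 0.05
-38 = -38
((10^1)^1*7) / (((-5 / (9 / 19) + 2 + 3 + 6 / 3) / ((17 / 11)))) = -5355 / 176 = -30.43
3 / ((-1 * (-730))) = 3 / 730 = 0.00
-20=-20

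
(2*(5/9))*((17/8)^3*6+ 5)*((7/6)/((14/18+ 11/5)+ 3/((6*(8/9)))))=2803325/122352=22.91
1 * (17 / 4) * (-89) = -1513 / 4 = -378.25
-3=-3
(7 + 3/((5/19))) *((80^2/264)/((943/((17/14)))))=5440/9471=0.57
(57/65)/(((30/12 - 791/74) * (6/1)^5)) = -703/51049440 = -0.00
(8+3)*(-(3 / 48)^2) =-0.04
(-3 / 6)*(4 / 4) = -1 / 2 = -0.50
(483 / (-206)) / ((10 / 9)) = -4347 / 2060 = -2.11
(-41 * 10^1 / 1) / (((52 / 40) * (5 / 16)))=-13120 / 13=-1009.23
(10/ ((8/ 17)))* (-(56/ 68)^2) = -245/ 17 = -14.41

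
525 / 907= 0.58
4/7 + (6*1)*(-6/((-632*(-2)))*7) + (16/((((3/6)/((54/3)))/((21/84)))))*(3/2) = 478615/2212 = 216.37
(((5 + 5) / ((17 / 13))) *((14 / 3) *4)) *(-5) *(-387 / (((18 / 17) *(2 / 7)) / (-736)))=-2015977600 / 3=-671992533.33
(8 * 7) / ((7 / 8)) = 64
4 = 4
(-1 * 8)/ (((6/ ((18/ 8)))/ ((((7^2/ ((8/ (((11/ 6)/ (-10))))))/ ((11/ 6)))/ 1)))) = 147/ 80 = 1.84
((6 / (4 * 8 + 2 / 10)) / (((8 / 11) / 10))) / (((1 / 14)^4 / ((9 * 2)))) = 40748400 / 23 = 1771669.57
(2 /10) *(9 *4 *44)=1584 /5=316.80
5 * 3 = 15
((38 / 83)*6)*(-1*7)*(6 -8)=3192 / 83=38.46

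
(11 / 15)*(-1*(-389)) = 4279 / 15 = 285.27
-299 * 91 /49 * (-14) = 7774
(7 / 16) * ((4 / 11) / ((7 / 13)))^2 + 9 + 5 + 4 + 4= 18803 / 847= 22.20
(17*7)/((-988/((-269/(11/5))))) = 160055/10868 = 14.73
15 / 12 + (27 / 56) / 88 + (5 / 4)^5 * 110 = 13283871 / 39424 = 336.95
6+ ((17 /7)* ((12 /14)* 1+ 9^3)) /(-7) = -247.22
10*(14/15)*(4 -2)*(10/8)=70/3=23.33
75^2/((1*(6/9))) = 16875/2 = 8437.50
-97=-97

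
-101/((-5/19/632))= 1212808/5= 242561.60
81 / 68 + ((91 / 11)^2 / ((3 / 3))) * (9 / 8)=1286595 / 16456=78.18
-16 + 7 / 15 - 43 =-878 / 15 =-58.53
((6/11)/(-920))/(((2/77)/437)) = -399/40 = -9.98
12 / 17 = 0.71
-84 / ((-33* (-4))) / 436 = -7 / 4796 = -0.00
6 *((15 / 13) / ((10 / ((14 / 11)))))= 126 / 143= 0.88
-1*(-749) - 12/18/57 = 128077/171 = 748.99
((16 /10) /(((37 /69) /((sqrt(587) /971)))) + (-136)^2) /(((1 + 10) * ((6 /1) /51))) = 4692 * sqrt(587) /1975985 + 157216 /11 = 14292.42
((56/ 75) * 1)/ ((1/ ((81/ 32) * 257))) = 48573/ 100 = 485.73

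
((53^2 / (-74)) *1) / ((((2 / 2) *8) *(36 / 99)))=-30899 / 2368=-13.05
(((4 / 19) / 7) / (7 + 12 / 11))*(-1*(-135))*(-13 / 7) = -77220 / 82859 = -0.93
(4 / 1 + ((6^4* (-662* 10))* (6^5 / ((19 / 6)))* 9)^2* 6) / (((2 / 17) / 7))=4633340545435102918528290718 / 361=12834738353005825259081140.00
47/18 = 2.61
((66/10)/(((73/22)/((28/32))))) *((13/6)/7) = 1573/2920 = 0.54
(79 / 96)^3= 493039 / 884736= 0.56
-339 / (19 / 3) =-1017 / 19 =-53.53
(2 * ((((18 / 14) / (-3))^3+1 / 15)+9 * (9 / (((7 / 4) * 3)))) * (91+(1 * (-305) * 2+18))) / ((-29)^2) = -26492212 / 1442315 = -18.37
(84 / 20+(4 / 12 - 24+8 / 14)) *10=-3968 / 21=-188.95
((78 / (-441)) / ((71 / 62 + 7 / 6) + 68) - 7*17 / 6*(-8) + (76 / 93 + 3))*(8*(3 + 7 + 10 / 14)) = 74487010200 / 5348399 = 13926.97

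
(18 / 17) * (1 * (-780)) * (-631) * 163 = 1444056120 / 17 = 84944477.65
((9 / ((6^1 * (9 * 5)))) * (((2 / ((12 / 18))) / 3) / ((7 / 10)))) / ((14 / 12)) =2 / 49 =0.04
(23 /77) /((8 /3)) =69 /616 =0.11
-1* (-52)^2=-2704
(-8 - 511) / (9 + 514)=-519 / 523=-0.99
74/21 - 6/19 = 1280/399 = 3.21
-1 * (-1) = 1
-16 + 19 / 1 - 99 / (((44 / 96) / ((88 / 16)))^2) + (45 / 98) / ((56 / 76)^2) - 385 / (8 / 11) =-141961807 / 9604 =-14781.53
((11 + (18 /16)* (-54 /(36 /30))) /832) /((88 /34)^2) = -91613 /12886016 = -0.01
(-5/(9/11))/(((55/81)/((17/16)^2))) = -2601/256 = -10.16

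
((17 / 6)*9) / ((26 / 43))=42.17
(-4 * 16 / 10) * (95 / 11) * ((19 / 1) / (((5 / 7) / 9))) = -13232.29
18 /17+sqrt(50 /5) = 18 /17+sqrt(10) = 4.22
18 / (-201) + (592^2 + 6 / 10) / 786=117382061 / 263310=445.79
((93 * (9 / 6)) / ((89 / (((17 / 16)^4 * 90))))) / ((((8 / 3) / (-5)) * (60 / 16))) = -1048606155 / 11665408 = -89.89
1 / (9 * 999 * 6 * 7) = 1 / 377622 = 0.00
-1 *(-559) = 559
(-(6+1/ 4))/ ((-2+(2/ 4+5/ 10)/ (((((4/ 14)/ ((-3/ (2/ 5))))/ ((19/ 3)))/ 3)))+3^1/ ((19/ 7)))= 475/ 37973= 0.01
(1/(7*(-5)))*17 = -17/35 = -0.49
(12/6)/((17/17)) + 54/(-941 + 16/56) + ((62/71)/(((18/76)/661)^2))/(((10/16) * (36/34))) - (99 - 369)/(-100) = 2335421092848077/227222010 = 10278146.44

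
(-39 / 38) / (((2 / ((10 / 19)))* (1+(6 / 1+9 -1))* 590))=-13 / 425980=-0.00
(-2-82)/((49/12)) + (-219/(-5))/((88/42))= 513/1540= 0.33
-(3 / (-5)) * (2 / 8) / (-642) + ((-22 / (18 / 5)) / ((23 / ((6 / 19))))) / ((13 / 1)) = -487843 / 72944040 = -0.01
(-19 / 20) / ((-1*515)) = 19 / 10300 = 0.00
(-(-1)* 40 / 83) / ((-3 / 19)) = -760 / 249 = -3.05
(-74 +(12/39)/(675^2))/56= -219155623/165847500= -1.32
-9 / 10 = -0.90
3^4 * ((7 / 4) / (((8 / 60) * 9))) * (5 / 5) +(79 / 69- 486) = -202435 / 552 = -366.73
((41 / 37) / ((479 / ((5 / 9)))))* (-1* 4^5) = -209920 / 159507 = -1.32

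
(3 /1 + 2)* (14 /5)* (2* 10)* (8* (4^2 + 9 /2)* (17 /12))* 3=195160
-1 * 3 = -3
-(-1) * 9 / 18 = 1 / 2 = 0.50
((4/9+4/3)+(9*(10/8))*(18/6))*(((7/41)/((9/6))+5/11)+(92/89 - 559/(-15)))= 1662862433/1204170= 1380.92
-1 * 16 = -16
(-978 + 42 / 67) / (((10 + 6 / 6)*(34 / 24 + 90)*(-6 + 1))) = 785808 / 4042445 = 0.19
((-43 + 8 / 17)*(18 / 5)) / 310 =-6507 / 13175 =-0.49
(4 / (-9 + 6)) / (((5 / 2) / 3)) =-8 / 5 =-1.60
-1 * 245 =-245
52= 52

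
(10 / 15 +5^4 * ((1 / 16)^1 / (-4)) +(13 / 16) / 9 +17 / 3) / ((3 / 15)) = -9625 / 576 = -16.71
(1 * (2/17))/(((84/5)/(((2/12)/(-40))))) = -1/34272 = -0.00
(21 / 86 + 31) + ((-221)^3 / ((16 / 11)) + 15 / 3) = -5105471317 / 688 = -7420743.19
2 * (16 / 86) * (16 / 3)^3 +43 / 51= 1130753 / 19737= 57.29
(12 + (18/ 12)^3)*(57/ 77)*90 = 315495/ 308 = 1024.33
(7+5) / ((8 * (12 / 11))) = 11 / 8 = 1.38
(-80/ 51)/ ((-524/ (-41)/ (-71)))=58220/ 6681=8.71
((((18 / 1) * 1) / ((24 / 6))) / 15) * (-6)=-9 / 5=-1.80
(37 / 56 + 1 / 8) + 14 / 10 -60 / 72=142 / 105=1.35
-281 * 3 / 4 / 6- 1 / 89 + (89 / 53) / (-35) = -46469903 / 1320760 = -35.18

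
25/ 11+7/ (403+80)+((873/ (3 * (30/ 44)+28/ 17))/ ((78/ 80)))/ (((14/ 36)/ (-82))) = -4876781389384/ 95384289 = -51127.72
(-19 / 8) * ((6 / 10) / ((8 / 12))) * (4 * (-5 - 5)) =171 / 2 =85.50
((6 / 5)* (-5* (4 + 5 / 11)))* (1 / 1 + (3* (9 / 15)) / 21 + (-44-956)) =1468404 / 55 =26698.25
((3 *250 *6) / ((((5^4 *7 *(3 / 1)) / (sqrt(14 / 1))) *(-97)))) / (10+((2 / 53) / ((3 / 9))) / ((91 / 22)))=-4134 *sqrt(14) / 11727785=-0.00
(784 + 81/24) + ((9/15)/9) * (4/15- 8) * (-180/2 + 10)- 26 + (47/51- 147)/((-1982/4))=4869610721/6064920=802.91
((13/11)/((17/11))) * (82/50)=533/425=1.25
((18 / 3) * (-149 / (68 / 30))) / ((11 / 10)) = -67050 / 187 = -358.56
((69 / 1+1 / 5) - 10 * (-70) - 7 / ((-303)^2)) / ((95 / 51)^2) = 102045142531 / 460320125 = 221.68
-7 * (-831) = 5817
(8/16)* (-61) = -61/2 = -30.50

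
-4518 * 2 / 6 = -1506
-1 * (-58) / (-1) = -58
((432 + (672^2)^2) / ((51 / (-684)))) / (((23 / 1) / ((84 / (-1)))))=3905631152914176 / 391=9988826478041.37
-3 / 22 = -0.14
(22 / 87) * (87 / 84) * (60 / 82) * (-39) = -7.47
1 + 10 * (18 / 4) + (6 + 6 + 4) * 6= 142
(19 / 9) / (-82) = -19 / 738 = -0.03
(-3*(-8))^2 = 576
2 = 2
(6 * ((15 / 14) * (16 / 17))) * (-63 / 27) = -240 / 17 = -14.12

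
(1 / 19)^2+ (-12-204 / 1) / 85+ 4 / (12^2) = -2.51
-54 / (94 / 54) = -1458 / 47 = -31.02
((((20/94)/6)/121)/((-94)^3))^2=25/200805723656549453376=0.00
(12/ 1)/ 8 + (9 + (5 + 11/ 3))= 115/ 6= 19.17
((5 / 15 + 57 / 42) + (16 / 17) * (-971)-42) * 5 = -3406465 / 714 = -4770.96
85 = 85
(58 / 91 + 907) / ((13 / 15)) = 1238925 / 1183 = 1047.27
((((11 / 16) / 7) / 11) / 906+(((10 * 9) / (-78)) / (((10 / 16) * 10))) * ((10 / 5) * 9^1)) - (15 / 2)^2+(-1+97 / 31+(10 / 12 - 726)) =-53339114099 / 68155360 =-782.61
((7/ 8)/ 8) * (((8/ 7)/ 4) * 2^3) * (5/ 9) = 5/ 36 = 0.14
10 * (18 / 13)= 180 / 13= 13.85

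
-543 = -543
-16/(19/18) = -288/19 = -15.16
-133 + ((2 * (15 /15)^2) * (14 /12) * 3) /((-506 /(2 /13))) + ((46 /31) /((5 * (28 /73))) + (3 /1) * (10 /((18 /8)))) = -2545708547 /21411390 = -118.90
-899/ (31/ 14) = -406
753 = 753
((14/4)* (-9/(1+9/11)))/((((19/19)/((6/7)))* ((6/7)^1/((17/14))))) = -1683/80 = -21.04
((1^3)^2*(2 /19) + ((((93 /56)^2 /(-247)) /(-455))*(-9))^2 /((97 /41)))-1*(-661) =7965465423815495925321 /12048709740289331200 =661.11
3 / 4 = 0.75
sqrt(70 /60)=sqrt(42) /6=1.08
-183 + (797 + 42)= 656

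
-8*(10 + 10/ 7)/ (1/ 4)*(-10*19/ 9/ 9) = 486400/ 567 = 857.85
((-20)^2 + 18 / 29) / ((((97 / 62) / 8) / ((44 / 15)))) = 253551232 / 42195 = 6009.04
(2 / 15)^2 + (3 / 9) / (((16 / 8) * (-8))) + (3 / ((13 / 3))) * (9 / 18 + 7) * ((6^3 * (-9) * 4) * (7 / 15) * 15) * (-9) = 119042783857 / 46800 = 2543649.23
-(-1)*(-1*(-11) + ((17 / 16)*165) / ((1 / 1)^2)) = 186.31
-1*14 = -14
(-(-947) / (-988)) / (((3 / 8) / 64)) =-121216 / 741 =-163.58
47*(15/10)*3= 423/2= 211.50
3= 3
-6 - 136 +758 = 616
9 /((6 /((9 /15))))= 9 /10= 0.90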